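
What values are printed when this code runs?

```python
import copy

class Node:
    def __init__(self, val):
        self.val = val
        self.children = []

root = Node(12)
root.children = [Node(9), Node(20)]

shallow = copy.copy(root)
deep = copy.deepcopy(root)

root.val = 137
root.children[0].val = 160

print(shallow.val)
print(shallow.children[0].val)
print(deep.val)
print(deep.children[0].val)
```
12
160
12
9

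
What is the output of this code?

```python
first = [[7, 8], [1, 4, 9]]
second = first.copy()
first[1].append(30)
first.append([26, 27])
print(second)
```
[[7, 8], [1, 4, 9, 30]]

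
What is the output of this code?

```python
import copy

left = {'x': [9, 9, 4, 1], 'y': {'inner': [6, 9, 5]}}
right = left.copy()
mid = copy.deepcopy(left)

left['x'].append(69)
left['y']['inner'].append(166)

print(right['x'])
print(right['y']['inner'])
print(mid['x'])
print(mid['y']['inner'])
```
[9, 9, 4, 1, 69]
[6, 9, 5, 166]
[9, 9, 4, 1]
[6, 9, 5]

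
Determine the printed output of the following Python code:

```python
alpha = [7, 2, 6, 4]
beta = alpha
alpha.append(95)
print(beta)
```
[7, 2, 6, 4, 95]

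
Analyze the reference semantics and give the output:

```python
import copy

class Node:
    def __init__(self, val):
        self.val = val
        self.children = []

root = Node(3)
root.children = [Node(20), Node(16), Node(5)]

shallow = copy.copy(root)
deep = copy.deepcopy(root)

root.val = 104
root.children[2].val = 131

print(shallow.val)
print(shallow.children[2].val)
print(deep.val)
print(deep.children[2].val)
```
3
131
3
5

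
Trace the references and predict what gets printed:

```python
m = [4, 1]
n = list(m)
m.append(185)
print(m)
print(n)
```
[4, 1, 185]
[4, 1]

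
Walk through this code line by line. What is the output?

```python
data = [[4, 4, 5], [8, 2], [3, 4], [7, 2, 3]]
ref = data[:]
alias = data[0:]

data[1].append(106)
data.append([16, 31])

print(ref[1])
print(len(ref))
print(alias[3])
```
[8, 2, 106]
4
[7, 2, 3]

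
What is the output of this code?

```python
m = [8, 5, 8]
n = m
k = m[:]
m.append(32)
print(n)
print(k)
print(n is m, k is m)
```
[8, 5, 8, 32]
[8, 5, 8]
True False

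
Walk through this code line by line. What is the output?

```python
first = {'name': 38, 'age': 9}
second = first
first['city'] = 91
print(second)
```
{'name': 38, 'age': 9, 'city': 91}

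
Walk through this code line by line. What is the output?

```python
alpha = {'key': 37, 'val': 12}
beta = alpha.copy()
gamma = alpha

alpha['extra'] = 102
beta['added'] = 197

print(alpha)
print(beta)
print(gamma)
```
{'key': 37, 'val': 12, 'extra': 102}
{'key': 37, 'val': 12, 'added': 197}
{'key': 37, 'val': 12, 'extra': 102}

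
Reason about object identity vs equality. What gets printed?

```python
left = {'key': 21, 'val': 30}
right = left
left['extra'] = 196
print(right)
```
{'key': 21, 'val': 30, 'extra': 196}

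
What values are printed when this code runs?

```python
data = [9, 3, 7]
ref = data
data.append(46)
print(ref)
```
[9, 3, 7, 46]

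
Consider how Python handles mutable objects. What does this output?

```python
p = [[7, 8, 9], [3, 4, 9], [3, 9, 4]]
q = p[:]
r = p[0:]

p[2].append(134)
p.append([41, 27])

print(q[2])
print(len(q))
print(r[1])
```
[3, 9, 4, 134]
3
[3, 4, 9]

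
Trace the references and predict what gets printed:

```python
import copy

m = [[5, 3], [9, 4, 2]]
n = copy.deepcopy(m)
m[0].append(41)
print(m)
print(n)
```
[[5, 3, 41], [9, 4, 2]]
[[5, 3], [9, 4, 2]]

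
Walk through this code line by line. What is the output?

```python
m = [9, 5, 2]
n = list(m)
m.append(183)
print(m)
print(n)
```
[9, 5, 2, 183]
[9, 5, 2]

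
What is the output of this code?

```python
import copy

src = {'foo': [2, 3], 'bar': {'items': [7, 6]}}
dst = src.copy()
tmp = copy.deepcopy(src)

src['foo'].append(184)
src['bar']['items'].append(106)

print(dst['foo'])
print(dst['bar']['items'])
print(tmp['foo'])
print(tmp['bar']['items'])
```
[2, 3, 184]
[7, 6, 106]
[2, 3]
[7, 6]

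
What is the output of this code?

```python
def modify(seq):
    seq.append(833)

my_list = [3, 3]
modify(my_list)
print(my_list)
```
[3, 3, 833]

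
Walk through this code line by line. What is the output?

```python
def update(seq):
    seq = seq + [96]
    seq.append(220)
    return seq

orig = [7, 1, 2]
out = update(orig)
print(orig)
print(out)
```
[7, 1, 2]
[7, 1, 2, 96, 220]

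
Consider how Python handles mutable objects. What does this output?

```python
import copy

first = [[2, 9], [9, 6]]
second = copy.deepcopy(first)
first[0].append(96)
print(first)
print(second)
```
[[2, 9, 96], [9, 6]]
[[2, 9], [9, 6]]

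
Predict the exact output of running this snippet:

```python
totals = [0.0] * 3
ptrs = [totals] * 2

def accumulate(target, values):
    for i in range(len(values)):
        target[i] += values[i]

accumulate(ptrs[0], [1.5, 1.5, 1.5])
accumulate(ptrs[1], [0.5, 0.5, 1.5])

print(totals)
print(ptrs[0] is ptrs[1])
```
[2.0, 2.0, 3.0]
True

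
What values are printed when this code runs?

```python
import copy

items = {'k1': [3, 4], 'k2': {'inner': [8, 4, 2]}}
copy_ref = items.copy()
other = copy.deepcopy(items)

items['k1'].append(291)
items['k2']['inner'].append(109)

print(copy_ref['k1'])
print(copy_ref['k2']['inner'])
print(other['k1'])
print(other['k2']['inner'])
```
[3, 4, 291]
[8, 4, 2, 109]
[3, 4]
[8, 4, 2]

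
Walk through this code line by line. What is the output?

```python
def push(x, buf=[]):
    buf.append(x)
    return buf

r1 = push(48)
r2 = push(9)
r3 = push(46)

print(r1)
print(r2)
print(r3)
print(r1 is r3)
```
[48, 9, 46]
[48, 9, 46]
[48, 9, 46]
True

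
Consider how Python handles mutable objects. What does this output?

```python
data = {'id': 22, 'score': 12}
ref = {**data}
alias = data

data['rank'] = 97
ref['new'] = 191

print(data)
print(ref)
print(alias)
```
{'id': 22, 'score': 12, 'rank': 97}
{'id': 22, 'score': 12, 'new': 191}
{'id': 22, 'score': 12, 'rank': 97}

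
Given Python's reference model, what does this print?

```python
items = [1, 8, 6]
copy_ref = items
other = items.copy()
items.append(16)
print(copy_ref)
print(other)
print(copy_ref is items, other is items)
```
[1, 8, 6, 16]
[1, 8, 6]
True False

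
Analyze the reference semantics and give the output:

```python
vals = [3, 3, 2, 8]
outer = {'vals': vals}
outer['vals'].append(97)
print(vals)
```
[3, 3, 2, 8, 97]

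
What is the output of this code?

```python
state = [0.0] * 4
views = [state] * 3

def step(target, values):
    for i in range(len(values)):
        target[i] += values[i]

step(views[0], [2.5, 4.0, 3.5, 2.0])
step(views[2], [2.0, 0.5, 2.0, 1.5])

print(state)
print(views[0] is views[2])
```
[4.5, 4.5, 5.5, 3.5]
True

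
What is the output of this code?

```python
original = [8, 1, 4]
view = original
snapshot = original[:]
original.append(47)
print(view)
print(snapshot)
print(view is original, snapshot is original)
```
[8, 1, 4, 47]
[8, 1, 4]
True False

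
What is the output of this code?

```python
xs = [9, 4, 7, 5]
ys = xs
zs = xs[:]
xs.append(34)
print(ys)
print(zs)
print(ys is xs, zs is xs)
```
[9, 4, 7, 5, 34]
[9, 4, 7, 5]
True False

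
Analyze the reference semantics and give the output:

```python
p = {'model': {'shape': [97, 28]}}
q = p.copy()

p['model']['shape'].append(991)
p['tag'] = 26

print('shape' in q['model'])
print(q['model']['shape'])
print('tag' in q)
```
True
[97, 28, 991]
False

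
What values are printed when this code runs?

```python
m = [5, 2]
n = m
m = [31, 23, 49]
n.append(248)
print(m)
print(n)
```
[31, 23, 49]
[5, 2, 248]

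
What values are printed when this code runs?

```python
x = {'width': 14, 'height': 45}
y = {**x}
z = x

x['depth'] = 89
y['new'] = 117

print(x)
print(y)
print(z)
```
{'width': 14, 'height': 45, 'depth': 89}
{'width': 14, 'height': 45, 'new': 117}
{'width': 14, 'height': 45, 'depth': 89}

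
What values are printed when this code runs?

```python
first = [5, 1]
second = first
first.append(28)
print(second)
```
[5, 1, 28]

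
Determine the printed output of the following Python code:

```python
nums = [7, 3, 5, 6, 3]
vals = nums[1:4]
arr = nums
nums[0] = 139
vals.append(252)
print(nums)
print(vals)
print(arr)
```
[139, 3, 5, 6, 3]
[3, 5, 6, 252]
[139, 3, 5, 6, 3]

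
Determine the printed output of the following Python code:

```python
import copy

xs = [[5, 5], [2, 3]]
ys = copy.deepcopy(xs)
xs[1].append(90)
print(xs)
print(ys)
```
[[5, 5], [2, 3, 90]]
[[5, 5], [2, 3]]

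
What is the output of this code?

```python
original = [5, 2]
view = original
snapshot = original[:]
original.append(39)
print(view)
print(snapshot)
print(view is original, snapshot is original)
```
[5, 2, 39]
[5, 2]
True False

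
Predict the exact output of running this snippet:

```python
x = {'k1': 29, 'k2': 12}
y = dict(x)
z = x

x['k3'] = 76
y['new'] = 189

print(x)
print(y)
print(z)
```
{'k1': 29, 'k2': 12, 'k3': 76}
{'k1': 29, 'k2': 12, 'new': 189}
{'k1': 29, 'k2': 12, 'k3': 76}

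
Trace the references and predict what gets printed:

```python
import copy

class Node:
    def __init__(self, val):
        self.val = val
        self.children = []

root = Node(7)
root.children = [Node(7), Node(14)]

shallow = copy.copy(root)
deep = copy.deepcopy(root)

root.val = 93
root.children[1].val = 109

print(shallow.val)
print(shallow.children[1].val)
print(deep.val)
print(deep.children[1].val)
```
7
109
7
14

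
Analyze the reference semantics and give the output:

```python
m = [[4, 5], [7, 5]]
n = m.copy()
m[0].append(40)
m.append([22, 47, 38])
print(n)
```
[[4, 5, 40], [7, 5]]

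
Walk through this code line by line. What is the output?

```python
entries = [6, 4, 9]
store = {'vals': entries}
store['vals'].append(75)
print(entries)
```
[6, 4, 9, 75]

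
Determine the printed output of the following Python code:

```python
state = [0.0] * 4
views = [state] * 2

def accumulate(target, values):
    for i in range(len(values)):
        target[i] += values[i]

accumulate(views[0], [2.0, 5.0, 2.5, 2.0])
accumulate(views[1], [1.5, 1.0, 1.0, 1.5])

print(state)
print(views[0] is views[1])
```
[3.5, 6.0, 3.5, 3.5]
True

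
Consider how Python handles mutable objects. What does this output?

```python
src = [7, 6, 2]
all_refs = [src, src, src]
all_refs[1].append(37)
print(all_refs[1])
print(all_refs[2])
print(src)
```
[7, 6, 2, 37]
[7, 6, 2, 37]
[7, 6, 2, 37]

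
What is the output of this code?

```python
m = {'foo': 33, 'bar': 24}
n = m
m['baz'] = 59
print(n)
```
{'foo': 33, 'bar': 24, 'baz': 59}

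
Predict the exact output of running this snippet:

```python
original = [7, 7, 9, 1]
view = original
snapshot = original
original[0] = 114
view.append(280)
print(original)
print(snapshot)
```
[114, 7, 9, 1, 280]
[114, 7, 9, 1, 280]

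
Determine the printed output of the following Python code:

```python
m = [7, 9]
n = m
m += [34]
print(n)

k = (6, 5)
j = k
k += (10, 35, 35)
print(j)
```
[7, 9, 34]
(6, 5)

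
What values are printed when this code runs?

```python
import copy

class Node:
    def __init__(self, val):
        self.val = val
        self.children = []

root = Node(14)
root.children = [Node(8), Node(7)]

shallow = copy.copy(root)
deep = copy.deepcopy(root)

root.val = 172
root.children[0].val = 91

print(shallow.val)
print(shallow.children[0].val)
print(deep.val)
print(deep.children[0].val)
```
14
91
14
8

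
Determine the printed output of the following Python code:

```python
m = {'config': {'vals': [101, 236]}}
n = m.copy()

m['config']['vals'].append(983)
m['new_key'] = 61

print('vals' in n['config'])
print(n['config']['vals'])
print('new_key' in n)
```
True
[101, 236, 983]
False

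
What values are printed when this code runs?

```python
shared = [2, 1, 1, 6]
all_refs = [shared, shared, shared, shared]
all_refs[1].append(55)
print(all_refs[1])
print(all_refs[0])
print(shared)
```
[2, 1, 1, 6, 55]
[2, 1, 1, 6, 55]
[2, 1, 1, 6, 55]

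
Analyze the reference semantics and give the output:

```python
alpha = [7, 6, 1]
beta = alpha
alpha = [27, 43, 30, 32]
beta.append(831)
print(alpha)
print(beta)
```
[27, 43, 30, 32]
[7, 6, 1, 831]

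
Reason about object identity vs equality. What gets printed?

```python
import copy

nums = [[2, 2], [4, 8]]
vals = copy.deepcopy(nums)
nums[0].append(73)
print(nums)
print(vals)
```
[[2, 2, 73], [4, 8]]
[[2, 2], [4, 8]]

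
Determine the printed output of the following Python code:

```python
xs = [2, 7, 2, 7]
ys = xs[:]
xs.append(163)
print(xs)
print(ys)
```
[2, 7, 2, 7, 163]
[2, 7, 2, 7]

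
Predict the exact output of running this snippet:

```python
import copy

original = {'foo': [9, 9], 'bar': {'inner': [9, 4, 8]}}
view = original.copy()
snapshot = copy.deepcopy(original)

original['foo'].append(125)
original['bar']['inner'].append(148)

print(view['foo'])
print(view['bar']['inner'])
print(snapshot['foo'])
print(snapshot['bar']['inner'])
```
[9, 9, 125]
[9, 4, 8, 148]
[9, 9]
[9, 4, 8]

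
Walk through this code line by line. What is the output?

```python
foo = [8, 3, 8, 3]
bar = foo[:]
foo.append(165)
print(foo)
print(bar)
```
[8, 3, 8, 3, 165]
[8, 3, 8, 3]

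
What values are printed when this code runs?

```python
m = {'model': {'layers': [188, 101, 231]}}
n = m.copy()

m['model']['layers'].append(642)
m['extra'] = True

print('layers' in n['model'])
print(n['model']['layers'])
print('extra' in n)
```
True
[188, 101, 231, 642]
False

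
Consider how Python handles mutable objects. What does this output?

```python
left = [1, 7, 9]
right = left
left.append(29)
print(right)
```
[1, 7, 9, 29]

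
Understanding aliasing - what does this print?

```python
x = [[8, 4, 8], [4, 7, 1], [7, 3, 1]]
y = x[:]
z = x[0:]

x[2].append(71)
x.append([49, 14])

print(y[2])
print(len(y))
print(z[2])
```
[7, 3, 1, 71]
3
[7, 3, 1, 71]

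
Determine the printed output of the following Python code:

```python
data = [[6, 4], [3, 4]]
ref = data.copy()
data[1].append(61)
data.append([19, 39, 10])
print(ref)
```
[[6, 4], [3, 4, 61]]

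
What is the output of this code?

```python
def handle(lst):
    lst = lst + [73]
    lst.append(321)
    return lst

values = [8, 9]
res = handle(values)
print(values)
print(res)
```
[8, 9]
[8, 9, 73, 321]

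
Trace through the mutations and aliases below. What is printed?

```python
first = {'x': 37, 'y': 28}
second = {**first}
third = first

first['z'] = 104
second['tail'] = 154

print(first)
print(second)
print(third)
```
{'x': 37, 'y': 28, 'z': 104}
{'x': 37, 'y': 28, 'tail': 154}
{'x': 37, 'y': 28, 'z': 104}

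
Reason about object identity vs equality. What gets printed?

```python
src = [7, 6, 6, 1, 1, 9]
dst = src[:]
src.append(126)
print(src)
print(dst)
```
[7, 6, 6, 1, 1, 9, 126]
[7, 6, 6, 1, 1, 9]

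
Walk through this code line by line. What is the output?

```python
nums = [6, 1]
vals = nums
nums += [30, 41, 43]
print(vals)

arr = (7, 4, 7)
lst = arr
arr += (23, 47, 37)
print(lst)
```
[6, 1, 30, 41, 43]
(7, 4, 7)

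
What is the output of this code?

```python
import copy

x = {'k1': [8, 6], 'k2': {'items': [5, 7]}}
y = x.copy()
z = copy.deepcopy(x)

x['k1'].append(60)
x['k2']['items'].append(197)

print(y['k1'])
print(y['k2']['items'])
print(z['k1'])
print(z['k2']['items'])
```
[8, 6, 60]
[5, 7, 197]
[8, 6]
[5, 7]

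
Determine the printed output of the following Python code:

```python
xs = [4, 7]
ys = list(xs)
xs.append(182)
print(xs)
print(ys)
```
[4, 7, 182]
[4, 7]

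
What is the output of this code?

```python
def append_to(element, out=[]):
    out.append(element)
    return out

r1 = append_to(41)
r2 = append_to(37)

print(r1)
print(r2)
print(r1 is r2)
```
[41, 37]
[41, 37]
True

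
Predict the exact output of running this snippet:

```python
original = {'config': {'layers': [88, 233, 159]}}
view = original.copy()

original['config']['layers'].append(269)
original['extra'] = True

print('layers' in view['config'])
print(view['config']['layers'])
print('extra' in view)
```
True
[88, 233, 159, 269]
False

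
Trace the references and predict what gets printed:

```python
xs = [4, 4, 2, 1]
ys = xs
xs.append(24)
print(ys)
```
[4, 4, 2, 1, 24]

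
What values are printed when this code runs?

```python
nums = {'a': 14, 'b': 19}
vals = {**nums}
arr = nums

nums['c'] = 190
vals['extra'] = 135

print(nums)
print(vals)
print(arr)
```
{'a': 14, 'b': 19, 'c': 190}
{'a': 14, 'b': 19, 'extra': 135}
{'a': 14, 'b': 19, 'c': 190}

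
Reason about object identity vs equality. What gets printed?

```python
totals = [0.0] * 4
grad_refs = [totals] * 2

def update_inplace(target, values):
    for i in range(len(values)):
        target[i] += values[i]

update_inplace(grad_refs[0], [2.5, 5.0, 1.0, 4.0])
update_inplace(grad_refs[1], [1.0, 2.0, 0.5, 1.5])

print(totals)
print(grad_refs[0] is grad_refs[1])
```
[3.5, 7.0, 1.5, 5.5]
True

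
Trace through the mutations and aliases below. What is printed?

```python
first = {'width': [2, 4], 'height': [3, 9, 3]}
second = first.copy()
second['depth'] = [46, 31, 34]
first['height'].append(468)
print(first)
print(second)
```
{'width': [2, 4], 'height': [3, 9, 3, 468]}
{'width': [2, 4], 'height': [3, 9, 3, 468], 'depth': [46, 31, 34]}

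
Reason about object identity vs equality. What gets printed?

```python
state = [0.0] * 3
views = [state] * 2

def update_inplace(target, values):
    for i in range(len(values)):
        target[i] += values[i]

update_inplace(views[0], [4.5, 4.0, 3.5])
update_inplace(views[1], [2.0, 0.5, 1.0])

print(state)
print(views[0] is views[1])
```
[6.5, 4.5, 4.5]
True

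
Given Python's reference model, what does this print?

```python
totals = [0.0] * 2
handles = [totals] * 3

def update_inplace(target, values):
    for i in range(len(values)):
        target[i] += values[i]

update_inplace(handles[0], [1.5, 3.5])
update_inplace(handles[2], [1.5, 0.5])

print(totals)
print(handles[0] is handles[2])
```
[3.0, 4.0]
True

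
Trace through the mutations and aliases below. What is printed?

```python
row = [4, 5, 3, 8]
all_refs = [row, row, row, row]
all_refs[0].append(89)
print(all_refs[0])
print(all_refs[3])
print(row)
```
[4, 5, 3, 8, 89]
[4, 5, 3, 8, 89]
[4, 5, 3, 8, 89]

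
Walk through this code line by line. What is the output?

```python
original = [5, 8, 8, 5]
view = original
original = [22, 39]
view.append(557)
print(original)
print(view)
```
[22, 39]
[5, 8, 8, 5, 557]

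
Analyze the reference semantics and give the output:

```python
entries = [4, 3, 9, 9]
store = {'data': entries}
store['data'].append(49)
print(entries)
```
[4, 3, 9, 9, 49]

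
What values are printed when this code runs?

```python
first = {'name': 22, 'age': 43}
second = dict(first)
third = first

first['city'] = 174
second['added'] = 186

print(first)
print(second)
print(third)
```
{'name': 22, 'age': 43, 'city': 174}
{'name': 22, 'age': 43, 'added': 186}
{'name': 22, 'age': 43, 'city': 174}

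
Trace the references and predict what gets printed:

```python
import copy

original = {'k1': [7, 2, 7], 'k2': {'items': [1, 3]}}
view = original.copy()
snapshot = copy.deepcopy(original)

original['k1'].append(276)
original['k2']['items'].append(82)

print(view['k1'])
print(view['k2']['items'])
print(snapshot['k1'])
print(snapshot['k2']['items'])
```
[7, 2, 7, 276]
[1, 3, 82]
[7, 2, 7]
[1, 3]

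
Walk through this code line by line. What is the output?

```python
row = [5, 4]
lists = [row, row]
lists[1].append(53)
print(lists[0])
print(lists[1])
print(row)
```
[5, 4, 53]
[5, 4, 53]
[5, 4, 53]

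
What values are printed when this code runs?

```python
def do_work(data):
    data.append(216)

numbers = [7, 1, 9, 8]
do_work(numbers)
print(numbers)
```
[7, 1, 9, 8, 216]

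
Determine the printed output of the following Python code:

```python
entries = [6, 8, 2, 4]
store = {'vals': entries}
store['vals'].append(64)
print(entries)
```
[6, 8, 2, 4, 64]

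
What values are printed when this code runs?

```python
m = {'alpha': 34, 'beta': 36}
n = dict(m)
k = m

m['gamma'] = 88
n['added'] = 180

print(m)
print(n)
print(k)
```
{'alpha': 34, 'beta': 36, 'gamma': 88}
{'alpha': 34, 'beta': 36, 'added': 180}
{'alpha': 34, 'beta': 36, 'gamma': 88}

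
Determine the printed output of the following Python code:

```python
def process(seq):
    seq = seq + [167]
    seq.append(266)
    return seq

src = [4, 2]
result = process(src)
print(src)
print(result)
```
[4, 2]
[4, 2, 167, 266]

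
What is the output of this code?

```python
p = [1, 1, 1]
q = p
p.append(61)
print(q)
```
[1, 1, 1, 61]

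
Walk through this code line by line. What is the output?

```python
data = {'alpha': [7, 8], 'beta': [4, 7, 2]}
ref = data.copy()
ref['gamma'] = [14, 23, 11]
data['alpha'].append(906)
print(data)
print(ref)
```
{'alpha': [7, 8, 906], 'beta': [4, 7, 2]}
{'alpha': [7, 8, 906], 'beta': [4, 7, 2], 'gamma': [14, 23, 11]}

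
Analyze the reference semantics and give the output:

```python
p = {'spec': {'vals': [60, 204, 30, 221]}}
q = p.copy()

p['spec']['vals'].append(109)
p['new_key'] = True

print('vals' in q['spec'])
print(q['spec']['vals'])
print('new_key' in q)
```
True
[60, 204, 30, 221, 109]
False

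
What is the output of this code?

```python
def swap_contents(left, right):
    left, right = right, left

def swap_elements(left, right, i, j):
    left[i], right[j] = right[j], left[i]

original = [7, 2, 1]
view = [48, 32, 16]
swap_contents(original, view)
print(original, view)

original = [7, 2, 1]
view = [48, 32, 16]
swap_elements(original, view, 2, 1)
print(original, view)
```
[7, 2, 1] [48, 32, 16]
[7, 2, 32] [48, 1, 16]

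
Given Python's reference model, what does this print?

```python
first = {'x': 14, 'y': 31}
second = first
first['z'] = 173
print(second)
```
{'x': 14, 'y': 31, 'z': 173}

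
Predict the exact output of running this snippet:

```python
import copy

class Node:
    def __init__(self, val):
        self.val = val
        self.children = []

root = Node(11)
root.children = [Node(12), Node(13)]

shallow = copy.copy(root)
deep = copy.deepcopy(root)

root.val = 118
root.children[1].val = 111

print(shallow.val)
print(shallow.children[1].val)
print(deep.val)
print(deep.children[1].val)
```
11
111
11
13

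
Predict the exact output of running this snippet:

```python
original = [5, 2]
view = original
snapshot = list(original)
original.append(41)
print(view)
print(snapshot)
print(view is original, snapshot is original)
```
[5, 2, 41]
[5, 2]
True False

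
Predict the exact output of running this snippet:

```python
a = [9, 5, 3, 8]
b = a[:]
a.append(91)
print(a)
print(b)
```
[9, 5, 3, 8, 91]
[9, 5, 3, 8]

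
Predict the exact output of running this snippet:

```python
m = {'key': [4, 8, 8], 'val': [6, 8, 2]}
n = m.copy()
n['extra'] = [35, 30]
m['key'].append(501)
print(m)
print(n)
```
{'key': [4, 8, 8, 501], 'val': [6, 8, 2]}
{'key': [4, 8, 8, 501], 'val': [6, 8, 2], 'extra': [35, 30]}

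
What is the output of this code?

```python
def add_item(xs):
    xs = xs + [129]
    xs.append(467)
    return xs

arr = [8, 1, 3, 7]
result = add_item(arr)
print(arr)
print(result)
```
[8, 1, 3, 7]
[8, 1, 3, 7, 129, 467]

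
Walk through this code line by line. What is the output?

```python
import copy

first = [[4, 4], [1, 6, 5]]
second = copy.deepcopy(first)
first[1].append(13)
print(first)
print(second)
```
[[4, 4], [1, 6, 5, 13]]
[[4, 4], [1, 6, 5]]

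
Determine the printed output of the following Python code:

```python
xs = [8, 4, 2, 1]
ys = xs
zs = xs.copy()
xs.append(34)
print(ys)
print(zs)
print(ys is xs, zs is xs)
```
[8, 4, 2, 1, 34]
[8, 4, 2, 1]
True False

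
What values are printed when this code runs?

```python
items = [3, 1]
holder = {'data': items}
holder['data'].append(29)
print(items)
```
[3, 1, 29]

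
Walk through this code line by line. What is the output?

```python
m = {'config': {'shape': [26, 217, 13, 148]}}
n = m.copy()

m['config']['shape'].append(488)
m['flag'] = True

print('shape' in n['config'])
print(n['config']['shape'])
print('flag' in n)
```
True
[26, 217, 13, 148, 488]
False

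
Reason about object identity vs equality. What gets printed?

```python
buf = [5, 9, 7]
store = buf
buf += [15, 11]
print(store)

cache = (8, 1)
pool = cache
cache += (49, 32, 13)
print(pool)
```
[5, 9, 7, 15, 11]
(8, 1)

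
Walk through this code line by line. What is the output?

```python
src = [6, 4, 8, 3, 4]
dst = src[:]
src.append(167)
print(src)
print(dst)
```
[6, 4, 8, 3, 4, 167]
[6, 4, 8, 3, 4]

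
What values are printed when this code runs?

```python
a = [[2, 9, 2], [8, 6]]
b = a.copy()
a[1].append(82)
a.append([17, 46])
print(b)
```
[[2, 9, 2], [8, 6, 82]]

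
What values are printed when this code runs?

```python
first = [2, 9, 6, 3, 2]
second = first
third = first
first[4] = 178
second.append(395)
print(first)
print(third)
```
[2, 9, 6, 3, 178, 395]
[2, 9, 6, 3, 178, 395]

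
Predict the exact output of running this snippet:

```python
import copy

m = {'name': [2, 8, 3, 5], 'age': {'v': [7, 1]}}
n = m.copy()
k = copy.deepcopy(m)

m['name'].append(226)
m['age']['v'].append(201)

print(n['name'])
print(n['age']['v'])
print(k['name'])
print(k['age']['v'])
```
[2, 8, 3, 5, 226]
[7, 1, 201]
[2, 8, 3, 5]
[7, 1]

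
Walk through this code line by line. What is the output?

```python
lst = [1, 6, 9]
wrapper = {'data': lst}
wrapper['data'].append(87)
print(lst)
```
[1, 6, 9, 87]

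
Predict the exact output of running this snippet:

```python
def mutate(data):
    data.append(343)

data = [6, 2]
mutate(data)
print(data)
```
[6, 2, 343]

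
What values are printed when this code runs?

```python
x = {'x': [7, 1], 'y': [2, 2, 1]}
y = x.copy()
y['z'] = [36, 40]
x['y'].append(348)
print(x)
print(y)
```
{'x': [7, 1], 'y': [2, 2, 1, 348]}
{'x': [7, 1], 'y': [2, 2, 1, 348], 'z': [36, 40]}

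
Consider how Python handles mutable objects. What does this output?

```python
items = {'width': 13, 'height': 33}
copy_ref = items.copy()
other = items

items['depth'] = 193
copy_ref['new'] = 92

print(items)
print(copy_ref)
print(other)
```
{'width': 13, 'height': 33, 'depth': 193}
{'width': 13, 'height': 33, 'new': 92}
{'width': 13, 'height': 33, 'depth': 193}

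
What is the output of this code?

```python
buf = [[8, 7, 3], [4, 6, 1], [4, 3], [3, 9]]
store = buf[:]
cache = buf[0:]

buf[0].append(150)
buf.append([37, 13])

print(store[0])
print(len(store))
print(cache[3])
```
[8, 7, 3, 150]
4
[3, 9]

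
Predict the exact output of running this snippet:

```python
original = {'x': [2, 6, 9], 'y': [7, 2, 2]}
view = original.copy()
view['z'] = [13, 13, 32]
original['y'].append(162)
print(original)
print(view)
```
{'x': [2, 6, 9], 'y': [7, 2, 2, 162]}
{'x': [2, 6, 9], 'y': [7, 2, 2, 162], 'z': [13, 13, 32]}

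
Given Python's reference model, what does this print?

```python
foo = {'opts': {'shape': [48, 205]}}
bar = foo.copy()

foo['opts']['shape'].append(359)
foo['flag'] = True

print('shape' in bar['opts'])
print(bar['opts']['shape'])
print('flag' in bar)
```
True
[48, 205, 359]
False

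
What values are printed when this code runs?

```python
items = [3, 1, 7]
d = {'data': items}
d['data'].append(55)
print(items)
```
[3, 1, 7, 55]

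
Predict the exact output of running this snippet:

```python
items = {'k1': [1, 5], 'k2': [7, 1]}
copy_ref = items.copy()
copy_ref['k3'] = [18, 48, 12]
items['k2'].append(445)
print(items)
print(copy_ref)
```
{'k1': [1, 5], 'k2': [7, 1, 445]}
{'k1': [1, 5], 'k2': [7, 1, 445], 'k3': [18, 48, 12]}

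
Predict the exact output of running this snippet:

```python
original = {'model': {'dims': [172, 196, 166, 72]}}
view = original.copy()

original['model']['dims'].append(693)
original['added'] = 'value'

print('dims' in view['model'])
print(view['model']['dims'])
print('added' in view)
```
True
[172, 196, 166, 72, 693]
False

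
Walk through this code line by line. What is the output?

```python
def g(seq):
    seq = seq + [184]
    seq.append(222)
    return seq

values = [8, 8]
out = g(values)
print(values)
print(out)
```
[8, 8]
[8, 8, 184, 222]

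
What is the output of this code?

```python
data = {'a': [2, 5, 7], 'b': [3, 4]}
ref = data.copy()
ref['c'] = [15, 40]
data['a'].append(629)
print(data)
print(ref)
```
{'a': [2, 5, 7, 629], 'b': [3, 4]}
{'a': [2, 5, 7, 629], 'b': [3, 4], 'c': [15, 40]}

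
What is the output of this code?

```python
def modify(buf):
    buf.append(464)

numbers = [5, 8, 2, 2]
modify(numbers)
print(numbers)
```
[5, 8, 2, 2, 464]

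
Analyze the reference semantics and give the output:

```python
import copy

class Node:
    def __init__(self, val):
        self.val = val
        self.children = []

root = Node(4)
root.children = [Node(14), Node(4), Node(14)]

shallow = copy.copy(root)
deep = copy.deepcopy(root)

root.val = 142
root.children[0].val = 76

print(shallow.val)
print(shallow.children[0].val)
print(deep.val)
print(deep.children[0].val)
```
4
76
4
14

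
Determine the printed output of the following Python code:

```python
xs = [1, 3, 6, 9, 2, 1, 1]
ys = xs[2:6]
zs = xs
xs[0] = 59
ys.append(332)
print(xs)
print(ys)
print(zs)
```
[59, 3, 6, 9, 2, 1, 1]
[6, 9, 2, 1, 332]
[59, 3, 6, 9, 2, 1, 1]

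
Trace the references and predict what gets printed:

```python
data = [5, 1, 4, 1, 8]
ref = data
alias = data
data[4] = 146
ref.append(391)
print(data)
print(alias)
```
[5, 1, 4, 1, 146, 391]
[5, 1, 4, 1, 146, 391]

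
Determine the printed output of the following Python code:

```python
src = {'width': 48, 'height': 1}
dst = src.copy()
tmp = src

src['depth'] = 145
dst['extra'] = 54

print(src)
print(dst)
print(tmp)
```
{'width': 48, 'height': 1, 'depth': 145}
{'width': 48, 'height': 1, 'extra': 54}
{'width': 48, 'height': 1, 'depth': 145}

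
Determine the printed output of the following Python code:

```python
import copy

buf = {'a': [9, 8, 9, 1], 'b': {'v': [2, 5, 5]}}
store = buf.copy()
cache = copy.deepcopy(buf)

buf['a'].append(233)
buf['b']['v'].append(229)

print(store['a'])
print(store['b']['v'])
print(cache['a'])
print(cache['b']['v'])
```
[9, 8, 9, 1, 233]
[2, 5, 5, 229]
[9, 8, 9, 1]
[2, 5, 5]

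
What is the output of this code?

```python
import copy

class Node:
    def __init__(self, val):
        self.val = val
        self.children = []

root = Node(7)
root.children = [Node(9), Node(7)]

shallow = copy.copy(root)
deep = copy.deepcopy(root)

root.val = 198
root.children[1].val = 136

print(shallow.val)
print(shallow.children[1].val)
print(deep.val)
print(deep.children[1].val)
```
7
136
7
7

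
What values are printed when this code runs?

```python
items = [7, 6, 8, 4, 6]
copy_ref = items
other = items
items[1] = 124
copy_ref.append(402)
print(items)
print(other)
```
[7, 124, 8, 4, 6, 402]
[7, 124, 8, 4, 6, 402]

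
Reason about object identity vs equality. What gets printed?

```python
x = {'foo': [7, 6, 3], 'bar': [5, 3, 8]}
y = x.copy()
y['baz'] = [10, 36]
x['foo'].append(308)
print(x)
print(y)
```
{'foo': [7, 6, 3, 308], 'bar': [5, 3, 8]}
{'foo': [7, 6, 3, 308], 'bar': [5, 3, 8], 'baz': [10, 36]}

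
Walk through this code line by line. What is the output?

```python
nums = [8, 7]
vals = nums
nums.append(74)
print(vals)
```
[8, 7, 74]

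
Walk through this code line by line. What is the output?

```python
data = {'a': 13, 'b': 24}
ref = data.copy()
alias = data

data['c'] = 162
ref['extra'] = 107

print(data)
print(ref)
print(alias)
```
{'a': 13, 'b': 24, 'c': 162}
{'a': 13, 'b': 24, 'extra': 107}
{'a': 13, 'b': 24, 'c': 162}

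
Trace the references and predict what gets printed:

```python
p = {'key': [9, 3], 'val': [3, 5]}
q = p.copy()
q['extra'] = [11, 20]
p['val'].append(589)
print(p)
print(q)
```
{'key': [9, 3], 'val': [3, 5, 589]}
{'key': [9, 3], 'val': [3, 5, 589], 'extra': [11, 20]}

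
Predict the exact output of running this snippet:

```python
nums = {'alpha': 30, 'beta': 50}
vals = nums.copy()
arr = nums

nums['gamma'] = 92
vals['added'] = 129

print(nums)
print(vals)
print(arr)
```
{'alpha': 30, 'beta': 50, 'gamma': 92}
{'alpha': 30, 'beta': 50, 'added': 129}
{'alpha': 30, 'beta': 50, 'gamma': 92}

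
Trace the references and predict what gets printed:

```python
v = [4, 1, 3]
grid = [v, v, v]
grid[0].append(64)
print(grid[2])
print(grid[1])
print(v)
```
[4, 1, 3, 64]
[4, 1, 3, 64]
[4, 1, 3, 64]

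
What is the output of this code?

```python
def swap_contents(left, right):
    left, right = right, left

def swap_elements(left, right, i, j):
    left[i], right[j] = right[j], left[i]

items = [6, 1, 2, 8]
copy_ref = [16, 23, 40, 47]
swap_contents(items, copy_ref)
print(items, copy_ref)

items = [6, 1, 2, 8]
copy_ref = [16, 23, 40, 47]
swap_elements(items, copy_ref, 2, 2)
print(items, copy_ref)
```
[6, 1, 2, 8] [16, 23, 40, 47]
[6, 1, 40, 8] [16, 23, 2, 47]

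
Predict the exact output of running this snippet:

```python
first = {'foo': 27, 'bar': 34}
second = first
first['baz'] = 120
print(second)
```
{'foo': 27, 'bar': 34, 'baz': 120}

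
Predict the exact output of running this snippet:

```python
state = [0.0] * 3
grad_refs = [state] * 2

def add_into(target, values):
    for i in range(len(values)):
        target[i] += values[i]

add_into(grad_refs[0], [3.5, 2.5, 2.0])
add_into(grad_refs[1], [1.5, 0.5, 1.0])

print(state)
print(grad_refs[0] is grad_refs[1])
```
[5.0, 3.0, 3.0]
True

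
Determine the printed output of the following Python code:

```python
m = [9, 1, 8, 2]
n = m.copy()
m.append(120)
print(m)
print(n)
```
[9, 1, 8, 2, 120]
[9, 1, 8, 2]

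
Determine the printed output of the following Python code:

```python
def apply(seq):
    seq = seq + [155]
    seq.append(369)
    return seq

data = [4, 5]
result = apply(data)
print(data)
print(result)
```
[4, 5]
[4, 5, 155, 369]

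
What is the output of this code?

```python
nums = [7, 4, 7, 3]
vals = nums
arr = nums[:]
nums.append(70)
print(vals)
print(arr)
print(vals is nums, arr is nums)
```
[7, 4, 7, 3, 70]
[7, 4, 7, 3]
True False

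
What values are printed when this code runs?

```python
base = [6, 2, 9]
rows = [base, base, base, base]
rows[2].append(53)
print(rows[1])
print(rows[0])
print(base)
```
[6, 2, 9, 53]
[6, 2, 9, 53]
[6, 2, 9, 53]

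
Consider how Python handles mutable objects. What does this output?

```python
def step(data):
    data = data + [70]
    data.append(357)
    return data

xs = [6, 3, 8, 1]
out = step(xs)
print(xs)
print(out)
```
[6, 3, 8, 1]
[6, 3, 8, 1, 70, 357]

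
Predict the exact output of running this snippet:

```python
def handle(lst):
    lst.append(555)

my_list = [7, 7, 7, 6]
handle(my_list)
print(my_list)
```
[7, 7, 7, 6, 555]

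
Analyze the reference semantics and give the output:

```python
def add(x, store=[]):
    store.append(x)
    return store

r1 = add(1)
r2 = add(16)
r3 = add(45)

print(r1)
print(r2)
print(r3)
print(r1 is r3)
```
[1, 16, 45]
[1, 16, 45]
[1, 16, 45]
True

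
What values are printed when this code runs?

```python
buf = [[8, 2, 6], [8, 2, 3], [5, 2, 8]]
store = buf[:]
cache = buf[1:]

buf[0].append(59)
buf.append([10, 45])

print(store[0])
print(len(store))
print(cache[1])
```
[8, 2, 6, 59]
3
[5, 2, 8]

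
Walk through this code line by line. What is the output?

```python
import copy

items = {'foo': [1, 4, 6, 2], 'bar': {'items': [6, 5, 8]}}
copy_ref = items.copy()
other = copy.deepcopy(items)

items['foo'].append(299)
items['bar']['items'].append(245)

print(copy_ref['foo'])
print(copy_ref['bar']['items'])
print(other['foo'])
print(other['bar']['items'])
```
[1, 4, 6, 2, 299]
[6, 5, 8, 245]
[1, 4, 6, 2]
[6, 5, 8]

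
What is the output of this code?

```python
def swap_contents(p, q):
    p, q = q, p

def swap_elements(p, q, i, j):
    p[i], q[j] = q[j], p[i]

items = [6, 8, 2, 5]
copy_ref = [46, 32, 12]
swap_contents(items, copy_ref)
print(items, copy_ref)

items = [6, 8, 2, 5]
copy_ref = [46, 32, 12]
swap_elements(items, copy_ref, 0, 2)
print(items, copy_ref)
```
[6, 8, 2, 5] [46, 32, 12]
[12, 8, 2, 5] [46, 32, 6]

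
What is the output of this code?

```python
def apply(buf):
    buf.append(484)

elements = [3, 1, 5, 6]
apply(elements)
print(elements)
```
[3, 1, 5, 6, 484]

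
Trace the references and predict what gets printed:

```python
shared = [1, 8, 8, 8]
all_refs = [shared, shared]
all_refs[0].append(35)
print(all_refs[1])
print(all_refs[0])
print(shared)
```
[1, 8, 8, 8, 35]
[1, 8, 8, 8, 35]
[1, 8, 8, 8, 35]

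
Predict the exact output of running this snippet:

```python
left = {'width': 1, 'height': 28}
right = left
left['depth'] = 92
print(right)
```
{'width': 1, 'height': 28, 'depth': 92}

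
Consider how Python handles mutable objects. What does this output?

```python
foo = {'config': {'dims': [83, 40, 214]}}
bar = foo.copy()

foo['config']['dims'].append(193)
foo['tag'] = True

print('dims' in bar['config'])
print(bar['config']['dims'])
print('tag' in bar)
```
True
[83, 40, 214, 193]
False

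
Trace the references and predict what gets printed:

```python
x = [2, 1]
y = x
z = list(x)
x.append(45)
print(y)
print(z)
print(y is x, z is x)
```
[2, 1, 45]
[2, 1]
True False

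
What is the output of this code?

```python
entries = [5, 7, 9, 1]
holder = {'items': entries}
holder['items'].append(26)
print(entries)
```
[5, 7, 9, 1, 26]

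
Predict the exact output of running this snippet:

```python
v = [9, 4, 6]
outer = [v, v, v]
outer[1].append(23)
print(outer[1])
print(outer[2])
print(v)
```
[9, 4, 6, 23]
[9, 4, 6, 23]
[9, 4, 6, 23]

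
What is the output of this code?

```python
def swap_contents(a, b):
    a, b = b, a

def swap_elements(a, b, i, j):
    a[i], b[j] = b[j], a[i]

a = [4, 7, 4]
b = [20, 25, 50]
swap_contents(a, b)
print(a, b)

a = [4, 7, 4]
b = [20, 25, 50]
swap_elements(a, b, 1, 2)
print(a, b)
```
[4, 7, 4] [20, 25, 50]
[4, 50, 4] [20, 25, 7]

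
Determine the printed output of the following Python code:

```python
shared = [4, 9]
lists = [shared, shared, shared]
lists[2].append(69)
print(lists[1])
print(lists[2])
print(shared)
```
[4, 9, 69]
[4, 9, 69]
[4, 9, 69]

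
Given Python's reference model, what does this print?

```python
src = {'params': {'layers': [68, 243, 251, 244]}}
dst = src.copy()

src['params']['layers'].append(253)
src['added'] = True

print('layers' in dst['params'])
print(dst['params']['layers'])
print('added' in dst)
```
True
[68, 243, 251, 244, 253]
False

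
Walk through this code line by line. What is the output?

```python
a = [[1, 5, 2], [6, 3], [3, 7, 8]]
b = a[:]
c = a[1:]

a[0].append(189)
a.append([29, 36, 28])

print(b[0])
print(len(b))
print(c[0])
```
[1, 5, 2, 189]
3
[6, 3]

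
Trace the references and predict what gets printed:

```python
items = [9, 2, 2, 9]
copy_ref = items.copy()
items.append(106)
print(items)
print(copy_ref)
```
[9, 2, 2, 9, 106]
[9, 2, 2, 9]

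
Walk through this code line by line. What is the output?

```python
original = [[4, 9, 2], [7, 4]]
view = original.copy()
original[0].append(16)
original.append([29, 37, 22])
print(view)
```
[[4, 9, 2, 16], [7, 4]]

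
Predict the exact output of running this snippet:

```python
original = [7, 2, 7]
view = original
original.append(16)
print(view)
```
[7, 2, 7, 16]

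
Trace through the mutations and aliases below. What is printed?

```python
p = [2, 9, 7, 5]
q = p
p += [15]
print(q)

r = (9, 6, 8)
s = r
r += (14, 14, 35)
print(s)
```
[2, 9, 7, 5, 15]
(9, 6, 8)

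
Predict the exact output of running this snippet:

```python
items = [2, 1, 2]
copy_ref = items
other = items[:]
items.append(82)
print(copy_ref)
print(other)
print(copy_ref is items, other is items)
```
[2, 1, 2, 82]
[2, 1, 2]
True False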